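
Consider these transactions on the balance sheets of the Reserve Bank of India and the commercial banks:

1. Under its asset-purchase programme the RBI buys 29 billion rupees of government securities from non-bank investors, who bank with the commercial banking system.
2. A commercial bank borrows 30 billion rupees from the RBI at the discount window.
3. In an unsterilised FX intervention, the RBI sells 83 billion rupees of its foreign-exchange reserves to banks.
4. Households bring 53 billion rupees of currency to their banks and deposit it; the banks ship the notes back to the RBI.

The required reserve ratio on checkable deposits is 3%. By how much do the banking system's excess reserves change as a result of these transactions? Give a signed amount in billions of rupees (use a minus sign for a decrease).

Asset purchase (from non-banks) 29 billion rupees: reserves +29B, deposits +29B.
Discount-window loan 30 billion rupees: reserves +30B, deposits 0.
FX sale 83 billion rupees: reserves −83B, deposits 0.
Currency deposit 53 billion rupees: reserves +53B, deposits +53B.
Totals: Δreserves = +29B, Δdeposits = +82B.
Δrequired reserves = 3% × +82B = +2.46B.
Δexcess reserves = Δreserves − Δrequired = +29B − (+2.46B) = +26.54 billion.

+26.54 billion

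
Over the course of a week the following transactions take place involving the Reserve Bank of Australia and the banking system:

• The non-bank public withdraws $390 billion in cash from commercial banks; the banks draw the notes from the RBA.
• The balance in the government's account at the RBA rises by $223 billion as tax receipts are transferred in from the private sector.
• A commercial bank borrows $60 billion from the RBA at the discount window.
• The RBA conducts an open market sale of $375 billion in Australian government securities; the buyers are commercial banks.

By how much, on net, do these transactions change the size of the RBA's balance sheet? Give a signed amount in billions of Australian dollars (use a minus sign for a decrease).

Currency withdrawal $390 billion: only the composition of liabilities changes → 0.
Government account inflow $223 billion: only the composition of liabilities changes → 0.
Discount-window loan $60 billion: an RBA asset is acquired → +$60B.
OMO sale (to banks) $375 billion: an RBA asset is shed → −$375B.
Net: 0 + 0 + 60 − 375 = -$315 billion.

-$315 billion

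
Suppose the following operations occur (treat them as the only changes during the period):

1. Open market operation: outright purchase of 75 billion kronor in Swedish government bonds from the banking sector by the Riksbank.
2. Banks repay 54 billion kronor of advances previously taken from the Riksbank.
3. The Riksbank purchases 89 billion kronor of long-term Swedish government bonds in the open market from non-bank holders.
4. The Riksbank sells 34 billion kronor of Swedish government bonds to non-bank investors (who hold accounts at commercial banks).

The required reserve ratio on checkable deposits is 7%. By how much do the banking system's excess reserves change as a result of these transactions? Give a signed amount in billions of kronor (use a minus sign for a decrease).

OMO purchase (from banks) 75 billion kronor: reserves +75B, deposits 0.
Discount-window repayment 54 billion kronor: reserves −54B, deposits 0.
Asset purchase (from non-banks) 89 billion kronor: reserves +89B, deposits +89B.
Asset sale (to non-banks) 34 billion kronor: reserves −34B, deposits −34B.
Totals: Δreserves = +76B, Δdeposits = +55B.
Δrequired reserves = 7% × +55B = +3.85B.
Δexcess reserves = Δreserves − Δrequired = +76B − (+3.85B) = +72.15 billion.

+72.15 billion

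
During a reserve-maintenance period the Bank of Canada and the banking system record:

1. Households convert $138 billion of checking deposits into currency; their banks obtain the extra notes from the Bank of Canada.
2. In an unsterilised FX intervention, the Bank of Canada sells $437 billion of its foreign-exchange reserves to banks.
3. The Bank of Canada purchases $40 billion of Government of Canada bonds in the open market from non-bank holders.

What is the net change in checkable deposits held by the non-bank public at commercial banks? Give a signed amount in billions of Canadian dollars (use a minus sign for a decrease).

-$98 billion

Currency withdrawal $138 billion: non-bank counterparties' bank balances fall → −$138B.
FX sale $437 billion: the counterparty is a bank, so public deposits are unchanged → 0.
Asset purchase (from non-banks) $40 billion: non-bank counterparties' bank balances rise → +$40B.
Net: −138 + 0 + 40 = -$98 billion.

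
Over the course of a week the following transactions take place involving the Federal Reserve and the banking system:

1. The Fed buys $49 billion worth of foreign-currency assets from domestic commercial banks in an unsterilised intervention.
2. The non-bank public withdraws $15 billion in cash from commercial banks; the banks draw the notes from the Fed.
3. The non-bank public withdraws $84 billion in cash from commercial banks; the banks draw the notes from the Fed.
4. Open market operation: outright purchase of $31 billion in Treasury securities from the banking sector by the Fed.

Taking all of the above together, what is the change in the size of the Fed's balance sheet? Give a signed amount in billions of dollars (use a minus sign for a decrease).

+$80 billion

FX purchase $49 billion: a Fed asset is acquired → +$49B.
Currency withdrawal $15 billion: only the composition of liabilities changes → 0.
Currency withdrawal $84 billion: only the composition of liabilities changes → 0.
OMO purchase (from banks) $31 billion: a Fed asset is acquired → +$31B.
Net: 49 + 0 + 0 + 31 = +$80 billion.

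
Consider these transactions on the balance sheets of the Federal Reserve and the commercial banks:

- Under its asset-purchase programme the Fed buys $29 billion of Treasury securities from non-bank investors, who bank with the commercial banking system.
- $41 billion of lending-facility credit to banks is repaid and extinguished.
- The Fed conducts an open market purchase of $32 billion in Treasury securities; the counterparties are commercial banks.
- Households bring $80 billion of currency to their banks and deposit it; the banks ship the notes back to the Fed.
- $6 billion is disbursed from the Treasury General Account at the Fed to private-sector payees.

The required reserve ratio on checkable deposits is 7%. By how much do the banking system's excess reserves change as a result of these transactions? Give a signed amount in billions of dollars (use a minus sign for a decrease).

Asset purchase (from non-banks) $29 billion: reserves +$29B, deposits +$29B.
Discount-window repayment $41 billion: reserves −$41B, deposits 0.
OMO purchase (from banks) $32 billion: reserves +$32B, deposits 0.
Currency deposit $80 billion: reserves +$80B, deposits +$80B.
Government spending $6 billion: reserves +$6B, deposits +$6B.
Totals: Δreserves = +$106B, Δdeposits = +$115B.
Δrequired reserves = 7% × +$115B = +$8.05B.
Δexcess reserves = Δreserves − Δrequired = +$106B − (+$8.05B) = +$97.95 billion.

+$97.95 billion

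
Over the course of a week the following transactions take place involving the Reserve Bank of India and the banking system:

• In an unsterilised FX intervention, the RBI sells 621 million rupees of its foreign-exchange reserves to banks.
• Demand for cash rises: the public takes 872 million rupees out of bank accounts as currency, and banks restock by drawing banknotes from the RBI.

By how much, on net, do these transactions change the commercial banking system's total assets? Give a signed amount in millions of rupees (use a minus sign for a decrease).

RBI balance sheet:
  Assets:      Foreign assets −621M
  Liabilities: Bank reserves −1493M, Currency in circulation +872M
Commercial banking system:
  Assets:      Reserves at CB −1493M, Foreign assets +621M
  Liabilities: Checkable deposits −872M
Change in total bank assets = -872 million.

-872 million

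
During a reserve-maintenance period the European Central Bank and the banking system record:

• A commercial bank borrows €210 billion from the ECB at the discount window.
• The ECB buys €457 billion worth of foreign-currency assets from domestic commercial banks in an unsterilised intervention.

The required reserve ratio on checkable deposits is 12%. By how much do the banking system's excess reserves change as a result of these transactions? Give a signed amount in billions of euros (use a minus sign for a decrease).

+€667 billion

Discount-window loan €210 billion: reserves +€210B, deposits 0.
FX purchase €457 billion: reserves +€457B, deposits 0.
Totals: Δreserves = +€667B, Δdeposits = 0.
Δrequired reserves = 12% × 0 = 0.
Δexcess reserves = Δreserves − Δrequired = +€667B − (0) = +€667 billion.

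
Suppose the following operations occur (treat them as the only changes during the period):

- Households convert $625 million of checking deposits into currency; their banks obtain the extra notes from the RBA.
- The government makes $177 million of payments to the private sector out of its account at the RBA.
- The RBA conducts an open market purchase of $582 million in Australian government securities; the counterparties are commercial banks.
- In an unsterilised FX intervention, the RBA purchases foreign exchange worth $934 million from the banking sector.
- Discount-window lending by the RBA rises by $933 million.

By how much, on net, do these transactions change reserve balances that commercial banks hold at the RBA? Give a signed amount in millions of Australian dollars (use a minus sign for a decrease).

+$2001 million

Currency withdrawal $625 million: banks swap reserves for currency → −$625M.
Government spending $177 million: government payments flow into bank reserve accounts → +$177M.
OMO purchase (from banks) $582 million: the RBA pays by crediting reserve accounts → +$582M.
FX purchase $934 million: the RBA pays by crediting reserve accounts → +$934M.
Discount-window loan $933 million: the loan is credited to the bank's reserve account → +$933M.
Net: −625 + 177 + 582 + 934 + 933 = +$2001 million.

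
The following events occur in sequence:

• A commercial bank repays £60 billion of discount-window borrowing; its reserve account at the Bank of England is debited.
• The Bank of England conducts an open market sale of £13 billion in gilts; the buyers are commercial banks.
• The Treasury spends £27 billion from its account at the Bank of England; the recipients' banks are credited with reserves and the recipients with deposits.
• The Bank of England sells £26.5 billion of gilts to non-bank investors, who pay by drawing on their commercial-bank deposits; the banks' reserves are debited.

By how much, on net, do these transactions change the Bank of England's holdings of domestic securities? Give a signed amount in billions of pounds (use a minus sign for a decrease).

Bank of England balance sheet:
  Assets:      Securities −£39.5B, Loans to banks −£60B
  Liabilities: Bank reserves −£72.5B, Government deposits −£27B
Commercial banking system:
  Assets:      Reserves at CB −£72.5B, Securities +£13B
  Liabilities: Checkable deposits +£0.5B, Borrowings from CB −£60B
So the change in the Bank of England's holdings of domestic securities is -£39.5 billion.

-£39.5 billion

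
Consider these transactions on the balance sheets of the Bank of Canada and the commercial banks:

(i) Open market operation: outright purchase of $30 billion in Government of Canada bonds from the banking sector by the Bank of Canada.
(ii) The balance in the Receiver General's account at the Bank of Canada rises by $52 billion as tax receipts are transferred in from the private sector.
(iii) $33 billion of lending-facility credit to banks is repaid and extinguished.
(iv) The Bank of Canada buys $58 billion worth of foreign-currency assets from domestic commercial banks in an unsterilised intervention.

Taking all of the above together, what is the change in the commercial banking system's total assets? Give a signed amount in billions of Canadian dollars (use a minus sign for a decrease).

Bank of Canada balance sheet:
  Assets:      Securities +$30B, Loans to banks −$33B, Foreign assets +$58B
  Liabilities: Bank reserves +$3B, Government deposits +$52B
Commercial banking system:
  Assets:      Reserves at CB +$3B, Securities −$30B, Foreign assets −$58B
  Liabilities: Checkable deposits −$52B, Borrowings from CB −$33B
Change in total bank assets = -$85 billion.

-$85 billion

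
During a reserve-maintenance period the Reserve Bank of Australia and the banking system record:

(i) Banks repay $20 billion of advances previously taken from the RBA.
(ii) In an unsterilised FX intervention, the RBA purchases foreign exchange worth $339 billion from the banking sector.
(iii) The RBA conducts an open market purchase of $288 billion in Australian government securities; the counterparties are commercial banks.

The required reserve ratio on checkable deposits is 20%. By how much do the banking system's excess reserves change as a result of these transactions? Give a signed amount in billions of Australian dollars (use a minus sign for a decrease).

Discount-window repayment $20 billion: reserves −$20B, deposits 0.
FX purchase $339 billion: reserves +$339B, deposits 0.
OMO purchase (from banks) $288 billion: reserves +$288B, deposits 0.
Totals: Δreserves = +$607B, Δdeposits = 0.
Δrequired reserves = 20% × 0 = 0.
Δexcess reserves = Δreserves − Δrequired = +$607B − (0) = +$607 billion.

+$607 billion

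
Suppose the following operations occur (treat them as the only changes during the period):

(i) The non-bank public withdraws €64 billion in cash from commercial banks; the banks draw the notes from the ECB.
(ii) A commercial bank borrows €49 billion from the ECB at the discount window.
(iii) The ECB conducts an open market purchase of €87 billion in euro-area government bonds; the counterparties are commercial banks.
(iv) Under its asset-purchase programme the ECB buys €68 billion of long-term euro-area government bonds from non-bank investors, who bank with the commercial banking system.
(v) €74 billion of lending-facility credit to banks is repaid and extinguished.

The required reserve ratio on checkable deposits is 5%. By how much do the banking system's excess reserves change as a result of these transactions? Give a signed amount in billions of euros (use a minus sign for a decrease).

Currency withdrawal €64 billion: reserves −€64B, deposits −€64B.
Discount-window loan €49 billion: reserves +€49B, deposits 0.
OMO purchase (from banks) €87 billion: reserves +€87B, deposits 0.
Asset purchase (from non-banks) €68 billion: reserves +€68B, deposits +€68B.
Discount-window repayment €74 billion: reserves −€74B, deposits 0.
Totals: Δreserves = +€66B, Δdeposits = +€4B.
Δrequired reserves = 5% × +€4B = +€0.2B.
Δexcess reserves = Δreserves − Δrequired = +€66B − (+€0.2B) = +€65.8 billion.

+€65.8 billion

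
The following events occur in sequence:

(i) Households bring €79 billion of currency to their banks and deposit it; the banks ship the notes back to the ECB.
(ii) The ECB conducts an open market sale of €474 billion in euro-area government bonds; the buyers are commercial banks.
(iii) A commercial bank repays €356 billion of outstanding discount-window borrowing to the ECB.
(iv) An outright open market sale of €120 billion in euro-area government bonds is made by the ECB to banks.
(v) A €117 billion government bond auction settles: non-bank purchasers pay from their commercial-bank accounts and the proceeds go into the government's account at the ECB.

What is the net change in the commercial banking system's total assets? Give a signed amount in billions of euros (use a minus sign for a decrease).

-€394 billion

ECB balance sheet:
  Assets:      Securities −€594B, Loans to banks −€356B
  Liabilities: Bank reserves −€988B, Currency in circulation −€79B, Government deposits +€117B
Commercial banking system:
  Assets:      Reserves at CB −€988B, Securities +€594B
  Liabilities: Checkable deposits −€38B, Borrowings from CB −€356B
Change in total bank assets = -€394 billion.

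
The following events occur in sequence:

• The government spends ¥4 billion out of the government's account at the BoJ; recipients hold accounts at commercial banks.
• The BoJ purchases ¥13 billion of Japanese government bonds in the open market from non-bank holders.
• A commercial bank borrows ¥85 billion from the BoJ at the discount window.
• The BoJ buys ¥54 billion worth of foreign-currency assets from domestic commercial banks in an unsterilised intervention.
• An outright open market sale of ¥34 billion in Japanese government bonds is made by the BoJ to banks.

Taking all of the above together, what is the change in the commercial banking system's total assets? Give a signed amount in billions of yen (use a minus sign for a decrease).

BoJ balance sheet:
  Assets:      Securities −¥21B, Loans to banks +¥85B, Foreign assets +¥54B
  Liabilities: Bank reserves +¥122B, Government deposits −¥4B
Commercial banking system:
  Assets:      Reserves at CB +¥122B, Securities +¥34B, Foreign assets −¥54B
  Liabilities: Checkable deposits +¥17B, Borrowings from CB +¥85B
Change in total bank assets = +¥102 billion.

+¥102 billion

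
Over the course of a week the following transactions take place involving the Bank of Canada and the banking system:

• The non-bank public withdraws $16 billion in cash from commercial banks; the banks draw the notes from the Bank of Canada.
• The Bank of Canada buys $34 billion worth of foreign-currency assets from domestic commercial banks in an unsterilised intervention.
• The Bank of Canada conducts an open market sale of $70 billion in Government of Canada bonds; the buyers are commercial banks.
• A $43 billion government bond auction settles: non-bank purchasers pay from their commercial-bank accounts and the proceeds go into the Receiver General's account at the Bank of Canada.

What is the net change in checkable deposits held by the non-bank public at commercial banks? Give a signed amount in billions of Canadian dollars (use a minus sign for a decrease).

Bank of Canada balance sheet:
  Assets:      Securities −$70B, Foreign assets +$34B
  Liabilities: Bank reserves −$95B, Currency in circulation +$16B, Government deposits +$43B
Commercial banking system:
  Assets:      Reserves at CB −$95B, Securities +$70B, Foreign assets −$34B
  Liabilities: Checkable deposits −$59B
So the change in checkable deposits held by the non-bank public at commercial banks is -$59 billion.

-$59 billion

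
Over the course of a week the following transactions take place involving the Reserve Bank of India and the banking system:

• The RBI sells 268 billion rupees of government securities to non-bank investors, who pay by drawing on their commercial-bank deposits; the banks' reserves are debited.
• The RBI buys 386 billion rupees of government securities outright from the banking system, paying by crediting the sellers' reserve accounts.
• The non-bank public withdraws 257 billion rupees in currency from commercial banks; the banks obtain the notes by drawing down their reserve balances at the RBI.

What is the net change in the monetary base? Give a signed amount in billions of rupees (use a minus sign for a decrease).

+118 billion

RBI balance sheet:
  Assets:      Securities +118B
  Liabilities: Bank reserves −139B, Currency in circulation +257B
Monetary base = currency + reserves: +257B + (−139B) = +118 billion.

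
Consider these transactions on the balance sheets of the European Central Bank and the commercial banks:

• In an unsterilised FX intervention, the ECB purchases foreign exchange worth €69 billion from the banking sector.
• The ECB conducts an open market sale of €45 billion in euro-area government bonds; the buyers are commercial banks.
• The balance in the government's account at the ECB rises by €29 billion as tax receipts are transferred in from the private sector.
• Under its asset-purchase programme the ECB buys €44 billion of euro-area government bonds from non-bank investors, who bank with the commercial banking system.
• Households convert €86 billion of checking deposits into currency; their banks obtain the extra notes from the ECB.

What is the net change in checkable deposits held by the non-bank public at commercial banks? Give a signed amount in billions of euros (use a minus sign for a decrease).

FX purchase €69 billion: the counterparty is a bank, so public deposits are unchanged → 0.
OMO sale (to banks) €45 billion: the counterparty is a bank, so public deposits are unchanged → 0.
Government account inflow €29 billion: non-bank counterparties' bank balances fall → −€29B.
Asset purchase (from non-banks) €44 billion: non-bank counterparties' bank balances rise → +€44B.
Currency withdrawal €86 billion: non-bank counterparties' bank balances fall → −€86B.
Net: 0 + 0 − 29 + 44 − 86 = -€71 billion.

-€71 billion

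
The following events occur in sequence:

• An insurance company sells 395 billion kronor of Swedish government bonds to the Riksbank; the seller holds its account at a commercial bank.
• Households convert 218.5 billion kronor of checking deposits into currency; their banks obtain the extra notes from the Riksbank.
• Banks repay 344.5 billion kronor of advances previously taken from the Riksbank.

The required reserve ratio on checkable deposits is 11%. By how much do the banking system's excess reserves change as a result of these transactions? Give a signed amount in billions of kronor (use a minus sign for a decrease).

-187.415 billion

Asset purchase (from non-banks) 395 billion kronor: reserves +395B, deposits +395B.
Currency withdrawal 218.5 billion kronor: reserves −218.5B, deposits −218.5B.
Discount-window repayment 344.5 billion kronor: reserves −344.5B, deposits 0.
Totals: Δreserves = −168B, Δdeposits = +176.5B.
Δrequired reserves = 11% × +176.5B = +19.415B.
Δexcess reserves = Δreserves − Δrequired = −168B − (+19.415B) = -187.415 billion.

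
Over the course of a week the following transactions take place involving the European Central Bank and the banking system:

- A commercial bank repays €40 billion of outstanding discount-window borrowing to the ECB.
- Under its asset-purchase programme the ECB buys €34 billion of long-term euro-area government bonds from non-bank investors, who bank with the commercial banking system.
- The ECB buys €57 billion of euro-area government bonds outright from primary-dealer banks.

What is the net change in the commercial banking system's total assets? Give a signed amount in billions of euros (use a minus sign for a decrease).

-€6 billion

Discount-window repayment €40 billion: bank balance sheets shrink → −€40B.
Asset purchase (from non-banks) €34 billion: bank balance sheets expand → +€34B.
OMO purchase (from banks) €57 billion: just an asset swap on bank balance sheets → 0.
Net: −40 + 34 + 0 = -€6 billion.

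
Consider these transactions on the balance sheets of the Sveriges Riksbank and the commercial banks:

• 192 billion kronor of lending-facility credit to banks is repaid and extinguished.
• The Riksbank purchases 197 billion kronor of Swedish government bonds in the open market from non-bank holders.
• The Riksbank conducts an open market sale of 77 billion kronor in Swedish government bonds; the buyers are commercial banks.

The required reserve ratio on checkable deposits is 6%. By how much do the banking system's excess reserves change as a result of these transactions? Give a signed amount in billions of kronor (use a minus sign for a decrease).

-83.82 billion

Discount-window repayment 192 billion kronor: reserves −192B, deposits 0.
Asset purchase (from non-banks) 197 billion kronor: reserves +197B, deposits +197B.
OMO sale (to banks) 77 billion kronor: reserves −77B, deposits 0.
Totals: Δreserves = −72B, Δdeposits = +197B.
Δrequired reserves = 6% × +197B = +11.82B.
Δexcess reserves = Δreserves − Δrequired = −72B − (+11.82B) = -83.82 billion.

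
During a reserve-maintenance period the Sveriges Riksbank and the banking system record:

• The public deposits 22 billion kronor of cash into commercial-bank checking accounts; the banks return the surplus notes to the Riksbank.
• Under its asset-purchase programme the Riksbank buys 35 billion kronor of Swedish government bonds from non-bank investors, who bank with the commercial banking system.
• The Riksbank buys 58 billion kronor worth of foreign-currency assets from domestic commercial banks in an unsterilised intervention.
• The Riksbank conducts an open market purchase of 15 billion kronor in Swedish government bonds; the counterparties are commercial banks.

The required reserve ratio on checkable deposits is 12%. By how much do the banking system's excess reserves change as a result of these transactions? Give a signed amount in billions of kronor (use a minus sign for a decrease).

+123.16 billion

Currency deposit 22 billion kronor: reserves +22B, deposits +22B.
Asset purchase (from non-banks) 35 billion kronor: reserves +35B, deposits +35B.
FX purchase 58 billion kronor: reserves +58B, deposits 0.
OMO purchase (from banks) 15 billion kronor: reserves +15B, deposits 0.
Totals: Δreserves = +130B, Δdeposits = +57B.
Δrequired reserves = 12% × +57B = +6.84B.
Δexcess reserves = Δreserves − Δrequired = +130B − (+6.84B) = +123.16 billion.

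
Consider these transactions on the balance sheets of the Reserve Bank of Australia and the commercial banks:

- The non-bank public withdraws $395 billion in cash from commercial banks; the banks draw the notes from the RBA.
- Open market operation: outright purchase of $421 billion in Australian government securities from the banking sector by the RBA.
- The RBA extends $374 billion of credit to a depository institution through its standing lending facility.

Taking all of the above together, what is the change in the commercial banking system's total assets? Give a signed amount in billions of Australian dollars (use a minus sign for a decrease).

-$21 billion

Currency withdrawal $395 billion: bank balance sheets shrink → −$395B.
OMO purchase (from banks) $421 billion: just an asset swap on bank balance sheets → 0.
Discount-window loan $374 billion: bank balance sheets expand → +$374B.
Net: −395 + 0 + 374 = -$21 billion.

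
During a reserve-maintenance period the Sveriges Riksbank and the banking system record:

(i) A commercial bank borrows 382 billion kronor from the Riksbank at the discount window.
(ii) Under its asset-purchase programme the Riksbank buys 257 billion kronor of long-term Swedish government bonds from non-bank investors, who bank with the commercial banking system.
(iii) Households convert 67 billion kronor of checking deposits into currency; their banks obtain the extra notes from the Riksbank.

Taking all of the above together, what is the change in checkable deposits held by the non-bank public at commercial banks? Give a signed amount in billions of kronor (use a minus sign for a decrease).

+190 billion

Riksbank balance sheet:
  Assets:      Securities +257B, Loans to banks +382B
  Liabilities: Bank reserves +572B, Currency in circulation +67B
Commercial banking system:
  Assets:      Reserves at CB +572B
  Liabilities: Checkable deposits +190B, Borrowings from CB +382B
So the change in checkable deposits held by the non-bank public at commercial banks is +190 billion.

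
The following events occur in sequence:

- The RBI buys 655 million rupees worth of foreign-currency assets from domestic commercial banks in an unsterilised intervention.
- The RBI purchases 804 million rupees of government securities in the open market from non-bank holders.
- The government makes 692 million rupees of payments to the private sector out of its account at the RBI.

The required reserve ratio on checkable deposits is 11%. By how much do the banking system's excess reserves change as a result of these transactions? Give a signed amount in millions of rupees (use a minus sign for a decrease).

FX purchase 655 million rupees: reserves +655M, deposits 0.
Asset purchase (from non-banks) 804 million rupees: reserves +804M, deposits +804M.
Government spending 692 million rupees: reserves +692M, deposits +692M.
Totals: Δreserves = +2151M, Δdeposits = +1496M.
Δrequired reserves = 11% × +1496M = +164.56M.
Δexcess reserves = Δreserves − Δrequired = +2151M − (+164.56M) = +1986.44 million.

+1986.44 million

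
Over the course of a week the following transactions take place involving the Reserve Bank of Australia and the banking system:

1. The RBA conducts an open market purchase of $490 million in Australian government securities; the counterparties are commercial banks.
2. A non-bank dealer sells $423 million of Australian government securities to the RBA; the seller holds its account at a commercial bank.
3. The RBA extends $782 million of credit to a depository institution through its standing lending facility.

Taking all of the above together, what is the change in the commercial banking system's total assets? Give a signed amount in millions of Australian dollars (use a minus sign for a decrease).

RBA balance sheet:
  Assets:      Securities +$913M, Loans to banks +$782M
  Liabilities: Bank reserves +$1695M
Commercial banking system:
  Assets:      Reserves at CB +$1695M, Securities −$490M
  Liabilities: Checkable deposits +$423M, Borrowings from CB +$782M
Change in total bank assets = +$1205 million.

+$1205 million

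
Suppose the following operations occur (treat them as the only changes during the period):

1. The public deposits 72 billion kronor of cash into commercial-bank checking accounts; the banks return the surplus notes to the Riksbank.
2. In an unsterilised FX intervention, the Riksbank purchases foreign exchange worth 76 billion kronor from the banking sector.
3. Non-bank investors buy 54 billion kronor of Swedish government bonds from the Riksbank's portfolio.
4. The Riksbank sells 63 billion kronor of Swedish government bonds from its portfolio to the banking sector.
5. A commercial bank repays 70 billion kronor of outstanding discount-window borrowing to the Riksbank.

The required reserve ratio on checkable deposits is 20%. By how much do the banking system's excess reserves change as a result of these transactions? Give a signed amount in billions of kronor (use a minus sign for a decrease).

Currency deposit 72 billion kronor: reserves +72B, deposits +72B.
FX purchase 76 billion kronor: reserves +76B, deposits 0.
Asset sale (to non-banks) 54 billion kronor: reserves −54B, deposits −54B.
OMO sale (to banks) 63 billion kronor: reserves −63B, deposits 0.
Discount-window repayment 70 billion kronor: reserves −70B, deposits 0.
Totals: Δreserves = −39B, Δdeposits = +18B.
Δrequired reserves = 20% × +18B = +3.6B.
Δexcess reserves = Δreserves − Δrequired = −39B − (+3.6B) = -42.6 billion.

-42.6 billion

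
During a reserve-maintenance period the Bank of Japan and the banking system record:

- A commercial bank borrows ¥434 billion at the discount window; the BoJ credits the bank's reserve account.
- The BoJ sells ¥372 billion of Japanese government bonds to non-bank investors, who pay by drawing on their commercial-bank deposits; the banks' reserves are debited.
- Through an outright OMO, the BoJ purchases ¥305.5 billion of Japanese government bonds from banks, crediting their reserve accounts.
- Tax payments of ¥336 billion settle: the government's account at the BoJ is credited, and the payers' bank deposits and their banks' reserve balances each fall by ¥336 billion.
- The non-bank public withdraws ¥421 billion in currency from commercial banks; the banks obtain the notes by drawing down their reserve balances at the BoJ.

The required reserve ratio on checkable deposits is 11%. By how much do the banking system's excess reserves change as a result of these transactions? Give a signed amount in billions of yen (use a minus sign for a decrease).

-¥265.31 billion

Discount-window loan ¥434 billion: reserves +¥434B, deposits 0.
Asset sale (to non-banks) ¥372 billion: reserves −¥372B, deposits −¥372B.
OMO purchase (from banks) ¥305.5 billion: reserves +¥305.5B, deposits 0.
Government account inflow ¥336 billion: reserves −¥336B, deposits −¥336B.
Currency withdrawal ¥421 billion: reserves −¥421B, deposits −¥421B.
Totals: Δreserves = −¥389.5B, Δdeposits = −¥1129B.
Δrequired reserves = 11% × −¥1129B = −¥124.19B.
Δexcess reserves = Δreserves − Δrequired = −¥389.5B − (−¥124.19B) = -¥265.31 billion.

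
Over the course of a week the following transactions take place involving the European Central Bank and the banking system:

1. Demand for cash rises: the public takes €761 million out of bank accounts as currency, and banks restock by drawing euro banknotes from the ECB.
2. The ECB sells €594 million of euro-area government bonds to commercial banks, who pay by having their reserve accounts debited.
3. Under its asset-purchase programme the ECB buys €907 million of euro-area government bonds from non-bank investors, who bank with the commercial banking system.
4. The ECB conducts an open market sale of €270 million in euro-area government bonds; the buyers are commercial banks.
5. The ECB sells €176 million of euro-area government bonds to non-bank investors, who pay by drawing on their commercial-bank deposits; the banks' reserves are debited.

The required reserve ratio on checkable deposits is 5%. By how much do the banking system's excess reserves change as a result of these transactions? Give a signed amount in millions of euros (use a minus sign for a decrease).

Currency withdrawal €761 million: reserves −€761M, deposits −€761M.
OMO sale (to banks) €594 million: reserves −€594M, deposits 0.
Asset purchase (from non-banks) €907 million: reserves +€907M, deposits +€907M.
OMO sale (to banks) €270 million: reserves −€270M, deposits 0.
Asset sale (to non-banks) €176 million: reserves −€176M, deposits −€176M.
Totals: Δreserves = −€894M, Δdeposits = −€30M.
Δrequired reserves = 5% × −€30M = −€1.5M.
Δexcess reserves = Δreserves − Δrequired = −€894M − (−€1.5M) = -€892.5 million.

-€892.5 million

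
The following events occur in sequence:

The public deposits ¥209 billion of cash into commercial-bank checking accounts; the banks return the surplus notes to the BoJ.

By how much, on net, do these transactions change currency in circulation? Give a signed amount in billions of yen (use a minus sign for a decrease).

-¥209 billion

BoJ balance sheet:
  Assets:      no change
  Liabilities: Bank reserves +¥209B, Currency in circulation −¥209B
Commercial banking system:
  Assets:      Reserves at CB +¥209B
  Liabilities: Checkable deposits +¥209B
So the change in currency in circulation is -¥209 billion.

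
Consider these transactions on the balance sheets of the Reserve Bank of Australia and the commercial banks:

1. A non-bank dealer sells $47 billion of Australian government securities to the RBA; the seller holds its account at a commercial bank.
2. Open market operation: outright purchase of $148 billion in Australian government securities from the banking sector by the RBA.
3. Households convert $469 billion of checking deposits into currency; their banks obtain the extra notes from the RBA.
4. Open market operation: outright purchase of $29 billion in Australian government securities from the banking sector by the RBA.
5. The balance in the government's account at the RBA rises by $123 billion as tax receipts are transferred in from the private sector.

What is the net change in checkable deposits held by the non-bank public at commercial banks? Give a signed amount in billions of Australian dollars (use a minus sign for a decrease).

-$545 billion

RBA balance sheet:
  Assets:      Securities +$224B
  Liabilities: Bank reserves −$368B, Currency in circulation +$469B, Government deposits +$123B
Commercial banking system:
  Assets:      Reserves at CB −$368B, Securities −$177B
  Liabilities: Checkable deposits −$545B
So the change in checkable deposits held by the non-bank public at commercial banks is -$545 billion.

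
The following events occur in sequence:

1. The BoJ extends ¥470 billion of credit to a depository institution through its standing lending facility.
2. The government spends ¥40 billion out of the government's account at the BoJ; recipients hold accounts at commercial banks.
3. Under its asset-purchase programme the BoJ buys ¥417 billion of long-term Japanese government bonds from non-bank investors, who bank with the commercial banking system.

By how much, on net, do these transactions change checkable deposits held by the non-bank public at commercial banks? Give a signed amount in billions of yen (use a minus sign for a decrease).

+¥457 billion

BoJ balance sheet:
  Assets:      Securities +¥417B, Loans to banks +¥470B
  Liabilities: Bank reserves +¥927B, Government deposits −¥40B
Commercial banking system:
  Assets:      Reserves at CB +¥927B
  Liabilities: Checkable deposits +¥457B, Borrowings from CB +¥470B
So the change in checkable deposits held by the non-bank public at commercial banks is +¥457 billion.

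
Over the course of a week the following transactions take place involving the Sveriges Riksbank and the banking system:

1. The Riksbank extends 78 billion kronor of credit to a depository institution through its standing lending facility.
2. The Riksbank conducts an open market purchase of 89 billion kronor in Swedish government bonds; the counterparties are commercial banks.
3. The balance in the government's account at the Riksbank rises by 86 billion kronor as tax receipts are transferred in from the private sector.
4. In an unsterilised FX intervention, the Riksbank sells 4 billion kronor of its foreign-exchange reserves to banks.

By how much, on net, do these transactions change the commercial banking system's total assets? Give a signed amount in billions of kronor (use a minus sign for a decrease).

-8 billion

Riksbank balance sheet:
  Assets:      Securities +89B, Loans to banks +78B, Foreign assets −4B
  Liabilities: Bank reserves +77B, Government deposits +86B
Commercial banking system:
  Assets:      Reserves at CB +77B, Securities −89B, Foreign assets +4B
  Liabilities: Checkable deposits −86B, Borrowings from CB +78B
Change in total bank assets = -8 billion.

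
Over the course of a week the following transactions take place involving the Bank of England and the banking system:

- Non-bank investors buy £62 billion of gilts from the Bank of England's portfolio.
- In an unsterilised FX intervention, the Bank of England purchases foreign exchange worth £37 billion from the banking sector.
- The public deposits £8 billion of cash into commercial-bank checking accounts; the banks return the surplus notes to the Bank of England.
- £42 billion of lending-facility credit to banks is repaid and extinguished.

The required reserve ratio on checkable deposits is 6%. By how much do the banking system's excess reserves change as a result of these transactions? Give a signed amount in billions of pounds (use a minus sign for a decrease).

-£55.76 billion

Asset sale (to non-banks) £62 billion: reserves −£62B, deposits −£62B.
FX purchase £37 billion: reserves +£37B, deposits 0.
Currency deposit £8 billion: reserves +£8B, deposits +£8B.
Discount-window repayment £42 billion: reserves −£42B, deposits 0.
Totals: Δreserves = −£59B, Δdeposits = −£54B.
Δrequired reserves = 6% × −£54B = −£3.24B.
Δexcess reserves = Δreserves − Δrequired = −£59B − (−£3.24B) = -£55.76 billion.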